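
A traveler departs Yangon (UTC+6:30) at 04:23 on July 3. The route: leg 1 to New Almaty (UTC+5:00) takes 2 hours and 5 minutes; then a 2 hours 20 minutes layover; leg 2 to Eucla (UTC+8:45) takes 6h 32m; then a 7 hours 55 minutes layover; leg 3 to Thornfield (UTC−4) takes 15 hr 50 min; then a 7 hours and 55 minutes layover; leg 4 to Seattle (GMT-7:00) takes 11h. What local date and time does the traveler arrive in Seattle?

Convert departure to UTC: 04:23 − 6:30 = 21:53 UTC on Jul 2.
Add 2 hours and 5 minutes leg 1 → 23:58 UTC.
Add 2 hours and 20 minutes layover in New Almaty → 02:18 UTC (Jul 3).
Add 6 hours and 32 minutes leg 2 → 08:50 UTC.
Add 7 hours and 55 minutes layover in Eucla → 16:45 UTC.
Add 15 hours and 50 minutes leg 3 → 08:35 UTC (Jul 4).
Add 7 hours 55 minutes layover in Thornfield → 16:30 UTC.
Add 11 hours leg 4 → 03:30 UTC (Jul 5).
Seattle is UTC−7:00, so local arrival = 03:30 − 7:00 = 20:30 on Jul 4.

20:30 on Jul 4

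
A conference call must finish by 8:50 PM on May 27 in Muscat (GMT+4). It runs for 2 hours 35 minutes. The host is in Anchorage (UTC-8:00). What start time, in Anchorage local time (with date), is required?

6:15 AM on May 27

Target end time in UTC: 8:50 PM − 4:00 = 4:50 PM on May 27.
Subtract 2 hours 35 minutes → start 2:15 PM UTC on May 27.
Anchorage is UTC−8:00: 2:15 PM − 8:00 = 6:15 AM on May 27.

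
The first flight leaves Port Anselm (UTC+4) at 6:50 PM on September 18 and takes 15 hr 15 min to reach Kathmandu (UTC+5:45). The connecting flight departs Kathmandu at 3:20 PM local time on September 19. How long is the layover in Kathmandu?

3 hours 30 minutes

Convert departure to UTC: 6:50 PM − 4:00 = 2:50 PM UTC on Sep 18.
Add 15 hours 15 minutes flight time → 6:05 AM UTC (Sep 19).
Kathmandu is UTC+5:45, so local arrival = 6:05 AM + 5:45 = 11:50 AM on Sep 19.
Layover = 3:20 PM − 11:50 AM = 3 hours 30 minutes.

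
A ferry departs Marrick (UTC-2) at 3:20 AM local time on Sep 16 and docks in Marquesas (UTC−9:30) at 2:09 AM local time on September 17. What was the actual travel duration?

30 hours 19 minutes

Departure in UTC: 3:20 AM + 2:00 = 5:20 AM on Sep 16.
Arrival in UTC: 2:09 AM + 9:30 = 11:39 AM on Sep 17.
Elapsed = 11:39 AM − 5:20 AM (+1 day) = 30 hours 19 minutes.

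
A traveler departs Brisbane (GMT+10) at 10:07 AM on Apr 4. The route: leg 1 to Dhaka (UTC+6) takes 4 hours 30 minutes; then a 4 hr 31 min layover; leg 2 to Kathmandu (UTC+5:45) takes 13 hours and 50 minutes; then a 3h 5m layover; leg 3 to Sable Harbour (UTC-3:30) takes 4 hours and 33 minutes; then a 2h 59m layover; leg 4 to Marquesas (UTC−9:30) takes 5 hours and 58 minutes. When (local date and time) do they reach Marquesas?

6:03 AM on April 5

Convert departure to UTC: 10:07 AM − 10:00 = 12:07 AM UTC on Apr 4.
Add 4 hours and 30 minutes leg 1 → 4:37 AM UTC.
Add 4 hours 31 minutes layover in Dhaka → 9:08 AM UTC.
Add 13 hours 50 minutes leg 2 → 10:58 PM UTC.
Add 3 hours and 5 minutes layover in Kathmandu → 2:03 AM UTC (Apr 5).
Add 4 hours and 33 minutes leg 3 → 6:36 AM UTC.
Add 2 hours and 59 minutes layover in Sable Harbour → 9:35 AM UTC.
Add 5 hours 58 minutes leg 4 → 3:33 PM UTC.
Marquesas is UTC−9:30, so local arrival = 3:33 PM − 9:30 = 6:03 AM on Apr 5.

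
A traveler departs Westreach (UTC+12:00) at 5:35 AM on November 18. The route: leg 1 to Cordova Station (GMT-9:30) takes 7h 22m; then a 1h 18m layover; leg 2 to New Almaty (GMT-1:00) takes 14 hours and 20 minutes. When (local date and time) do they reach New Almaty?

3:35 PM on November 18

Convert departure to UTC: 5:35 AM − 12:00 = 5:35 PM UTC on Nov 17.
Add 7 hours 22 minutes leg 1 → 12:57 AM UTC (Nov 18).
Add 1 hour and 18 minutes layover in Cordova Station → 2:15 AM UTC.
Add 14 hours 20 minutes leg 2 → 4:35 PM UTC.
New Almaty is UTC−1:00, so local arrival = 4:35 PM − 1:00 = 3:35 PM on Nov 18.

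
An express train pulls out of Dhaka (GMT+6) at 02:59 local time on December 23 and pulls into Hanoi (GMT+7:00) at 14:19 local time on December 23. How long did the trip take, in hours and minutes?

Hanoi is 1:00 ahead of Dhaka.
Clock-face elapsed time (ignoring zones) is 11 hours 20 minutes.
Actual elapsed = 11 hours 20 minutes − 1:00 = 10 hours 20 minutes.

10 hours 20 minutes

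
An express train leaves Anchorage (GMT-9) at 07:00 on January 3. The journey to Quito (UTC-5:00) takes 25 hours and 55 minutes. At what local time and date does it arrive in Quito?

12:55 on January 4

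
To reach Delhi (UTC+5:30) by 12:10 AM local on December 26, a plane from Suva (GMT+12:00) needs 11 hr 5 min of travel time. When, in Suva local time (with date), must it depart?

7:35 PM on December 25

Target arrival in UTC: 12:10 AM − 5:30 = 6:40 PM on Dec 25.
Subtract 11 hours and 5 minutes → departure 7:35 AM UTC on Dec 25.
Suva is UTC+12:00: 7:35 AM + 12:00 = 7:35 PM on Dec 25.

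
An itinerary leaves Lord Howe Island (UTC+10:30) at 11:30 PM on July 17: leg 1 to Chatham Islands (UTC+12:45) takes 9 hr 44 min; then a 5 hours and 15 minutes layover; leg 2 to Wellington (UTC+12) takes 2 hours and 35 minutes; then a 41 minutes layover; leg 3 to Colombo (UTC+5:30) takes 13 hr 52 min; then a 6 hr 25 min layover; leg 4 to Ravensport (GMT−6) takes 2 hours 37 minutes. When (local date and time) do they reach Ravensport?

12:09 AM on July 19

Convert departure to UTC: 11:30 PM − 10:30 = 1:00 PM UTC on Jul 17.
Add 9 hours 44 minutes leg 1 → 10:44 PM UTC.
Add 5 hours 15 minutes layover in Chatham Islands → 3:59 AM UTC (Jul 18).
Add 2 hours and 35 minutes leg 2 → 6:34 AM UTC.
Add 41 minutes layover in Wellington → 7:15 AM UTC.
Add 13 hours 52 minutes leg 3 → 9:07 PM UTC.
Add 6 hours and 25 minutes layover in Colombo → 3:32 AM UTC (Jul 19).
Add 2 hours and 37 minutes leg 4 → 6:09 AM UTC.
Ravensport is UTC−6:00, so local arrival = 6:09 AM − 6:00 = 12:09 AM on Jul 19.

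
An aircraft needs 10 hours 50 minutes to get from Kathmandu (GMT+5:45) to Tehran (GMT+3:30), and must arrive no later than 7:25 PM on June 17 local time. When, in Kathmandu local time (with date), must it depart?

10:50 AM on June 17

Target arrival in UTC: 7:25 PM − 3:30 = 3:55 PM on Jun 17.
Subtract 10 hours and 50 minutes → departure 5:05 AM UTC on Jun 17.
Kathmandu is UTC+5:45: 5:05 AM + 5:45 = 10:50 AM on Jun 17.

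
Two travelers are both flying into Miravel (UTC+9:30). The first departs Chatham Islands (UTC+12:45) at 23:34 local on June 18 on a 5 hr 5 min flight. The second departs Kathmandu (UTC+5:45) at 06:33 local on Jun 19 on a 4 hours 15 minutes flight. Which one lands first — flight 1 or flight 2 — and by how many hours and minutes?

the first, by 13 hours 9 minutes

Flight 1 in UTC: 23:34 − 12:45 = 10:49 on Jun 18.
+5 hours and 5 minutes → arrive 15:54 UTC on Jun 18.
Flight 2 in UTC: 06:33 − 5:45 = 00:48 on Jun 19.
+4 hours 15 minutes → arrive 05:03 UTC on Jun 19.
Flight 1 lands earlier by 13 hours 9 minutes.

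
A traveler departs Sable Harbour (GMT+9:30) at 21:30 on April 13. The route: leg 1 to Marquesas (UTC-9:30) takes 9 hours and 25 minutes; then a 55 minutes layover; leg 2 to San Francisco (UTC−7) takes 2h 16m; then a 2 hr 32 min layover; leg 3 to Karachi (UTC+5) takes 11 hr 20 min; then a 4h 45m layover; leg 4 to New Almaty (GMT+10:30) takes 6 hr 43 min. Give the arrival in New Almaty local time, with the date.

12:26 on April 15

Convert departure to UTC: 21:30 − 9:30 = 12:00 UTC on Apr 13.
Add 9 hours and 25 minutes leg 1 → 21:25 UTC.
Add 55 minutes layover in Marquesas → 22:20 UTC.
Add 2 hours 16 minutes leg 2 → 00:36 UTC (Apr 14).
Add 2 hours 32 minutes layover in San Francisco → 03:08 UTC.
Add 11 hours and 20 minutes leg 3 → 14:28 UTC.
Add 4 hours 45 minutes layover in Karachi → 19:13 UTC.
Add 6 hours 43 minutes leg 4 → 01:56 UTC (Apr 15).
New Almaty is UTC+10:30, so local arrival = 01:56 + 10:30 = 12:26 on Apr 15.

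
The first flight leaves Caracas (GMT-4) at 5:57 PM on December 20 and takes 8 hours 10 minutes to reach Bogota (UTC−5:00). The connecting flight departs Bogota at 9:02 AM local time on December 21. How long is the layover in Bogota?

7 hours 55 minutes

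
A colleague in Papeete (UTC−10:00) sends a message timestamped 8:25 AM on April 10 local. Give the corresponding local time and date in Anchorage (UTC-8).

In UTC: 8:25 AM + 10:00 = 6:25 PM on Apr 10.
Anchorage is UTC−8:00: 6:25 PM − 8:00 = 10:25 AM on Apr 10.

10:25 AM on Apr 10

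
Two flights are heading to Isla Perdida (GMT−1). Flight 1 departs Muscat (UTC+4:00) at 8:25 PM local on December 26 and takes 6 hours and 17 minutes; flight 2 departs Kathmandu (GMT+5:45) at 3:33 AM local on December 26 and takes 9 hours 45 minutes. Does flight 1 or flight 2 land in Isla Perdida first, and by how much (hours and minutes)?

the second, by 15 hours 9 minutes

Flight 1 in UTC: 8:25 PM − 4:00 = 4:25 PM on Dec 26.
+6 hours and 17 minutes → arrive 10:42 PM UTC on Dec 26.
Flight 2 in UTC: 3:33 AM − 5:45 = 9:48 PM on Dec 25.
+9 hours and 45 minutes → arrive 7:33 AM UTC on Dec 26.
Flight 2 lands earlier by 15 hours 9 minutes.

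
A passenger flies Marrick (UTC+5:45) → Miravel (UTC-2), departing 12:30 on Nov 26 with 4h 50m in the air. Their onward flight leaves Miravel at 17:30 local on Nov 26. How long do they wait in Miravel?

Convert departure to UTC: 12:30 − 5:45 = 06:45 UTC on Nov 26.
Add 4 hours 50 minutes flight time → 11:35 UTC.
Miravel is UTC−2:00, so local arrival = 11:35 − 2:00 = 09:35 on Nov 26.
Layover = 17:30 − 09:35 = 7 hours 55 minutes.

7 hours 55 minutes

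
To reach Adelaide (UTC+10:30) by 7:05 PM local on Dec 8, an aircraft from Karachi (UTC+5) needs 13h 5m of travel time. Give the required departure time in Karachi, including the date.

12:30 AM on December 8

Target arrival in UTC: 7:05 PM − 10:30 = 8:35 AM on Dec 8.
Subtract 13 hours and 5 minutes → departure 7:30 PM UTC on Dec 7.
Karachi is UTC+5:00: 7:30 PM + 5:00 = 12:30 AM on Dec 8.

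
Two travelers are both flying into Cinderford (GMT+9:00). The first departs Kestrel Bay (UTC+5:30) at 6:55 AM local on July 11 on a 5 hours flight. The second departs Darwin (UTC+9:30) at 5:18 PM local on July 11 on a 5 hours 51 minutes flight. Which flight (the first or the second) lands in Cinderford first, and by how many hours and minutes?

the first, by 7 hours 14 minutes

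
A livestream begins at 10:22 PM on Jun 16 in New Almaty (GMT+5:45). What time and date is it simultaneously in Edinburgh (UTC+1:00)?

5:37 PM on Jun 16

Edinburgh is 4:45 behind New Almaty.
Shift by the zone difference: 10:22 PM − 4:45 = 5:37 PM on Jun 16 in Edinburgh.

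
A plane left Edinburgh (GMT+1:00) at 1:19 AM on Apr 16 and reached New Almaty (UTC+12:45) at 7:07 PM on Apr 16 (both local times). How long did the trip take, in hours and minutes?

6 hours 3 minutes

Departure in UTC: 1:19 AM − 1:00 = 12:19 AM on Apr 16.
Arrival in UTC: 7:07 PM − 12:45 = 6:22 AM on Apr 16.
Elapsed = 6:22 AM − 12:19 AM = 6 hours 3 minutes.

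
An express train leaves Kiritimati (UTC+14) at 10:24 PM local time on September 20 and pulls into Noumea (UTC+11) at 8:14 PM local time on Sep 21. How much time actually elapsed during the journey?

Departure in UTC: 10:24 PM − 14:00 = 8:24 AM on Sep 20.
Arrival in UTC: 8:14 PM − 11:00 = 9:14 AM on Sep 21.
Elapsed = 9:14 AM − 8:24 AM (+1 day) = 24 hours 50 minutes.

24 hours 50 minutes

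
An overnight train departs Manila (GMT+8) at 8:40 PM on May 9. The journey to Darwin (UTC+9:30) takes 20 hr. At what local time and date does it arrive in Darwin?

6:10 PM on May 10

Convert departure to UTC: 8:40 PM − 8:00 = 12:40 PM UTC on May 9.
Add 20 hours travel time → 8:40 AM UTC (May 10).
Darwin is UTC+9:30, so local arrival = 8:40 AM + 9:30 = 6:10 PM on May 10.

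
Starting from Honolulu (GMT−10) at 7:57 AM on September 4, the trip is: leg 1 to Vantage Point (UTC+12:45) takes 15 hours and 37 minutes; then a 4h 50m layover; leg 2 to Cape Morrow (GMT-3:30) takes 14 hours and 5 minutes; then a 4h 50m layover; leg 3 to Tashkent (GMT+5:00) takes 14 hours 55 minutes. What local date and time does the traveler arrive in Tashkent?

Convert departure to UTC: 7:57 AM + 10:00 = 5:57 PM UTC on Sep 4.
Add 15 hours 37 minutes leg 1 → 9:34 AM UTC (Sep 5).
Add 4 hours and 50 minutes layover in Vantage Point → 2:24 PM UTC.
Add 14 hours and 5 minutes leg 2 → 4:29 AM UTC (Sep 6).
Add 4 hours 50 minutes layover in Cape Morrow → 9:19 AM UTC.
Add 14 hours 55 minutes leg 3 → 12:14 AM UTC (Sep 7).
Tashkent is UTC+5:00, so local arrival = 12:14 AM + 5:00 = 5:14 AM on Sep 7.

5:14 AM on September 7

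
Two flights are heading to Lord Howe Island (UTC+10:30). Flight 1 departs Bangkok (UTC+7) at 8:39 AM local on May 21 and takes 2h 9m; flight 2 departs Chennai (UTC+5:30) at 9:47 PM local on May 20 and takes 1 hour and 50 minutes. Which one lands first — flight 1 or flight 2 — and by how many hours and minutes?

Flight 1 in UTC: 8:39 AM − 7:00 = 1:39 AM on May 21.
+2 hours and 9 minutes → arrive 3:48 AM UTC on May 21.
Flight 2 in UTC: 9:47 PM − 5:30 = 4:17 PM on May 20.
+1 hour 50 minutes → arrive 6:07 PM UTC on May 20.
Flight 2 lands earlier by 9 hours 41 minutes.

the second, by 9 hours 41 minutes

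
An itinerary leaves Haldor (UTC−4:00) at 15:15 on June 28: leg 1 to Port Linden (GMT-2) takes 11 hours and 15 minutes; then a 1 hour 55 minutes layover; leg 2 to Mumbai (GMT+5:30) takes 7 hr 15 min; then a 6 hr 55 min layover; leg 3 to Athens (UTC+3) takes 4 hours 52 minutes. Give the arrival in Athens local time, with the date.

06:27 on June 30

Convert departure to UTC: 15:15 + 4:00 = 19:15 UTC on Jun 28.
Add 11 hours and 15 minutes leg 1 → 06:30 UTC (Jun 29).
Add 1 hour and 55 minutes layover in Port Linden → 08:25 UTC.
Add 7 hours and 15 minutes leg 2 → 15:40 UTC.
Add 6 hours 55 minutes layover in Mumbai → 22:35 UTC.
Add 4 hours 52 minutes leg 3 → 03:27 UTC (Jun 30).
Athens is UTC+3:00, so local arrival = 03:27 + 3:00 = 06:27 on Jun 30.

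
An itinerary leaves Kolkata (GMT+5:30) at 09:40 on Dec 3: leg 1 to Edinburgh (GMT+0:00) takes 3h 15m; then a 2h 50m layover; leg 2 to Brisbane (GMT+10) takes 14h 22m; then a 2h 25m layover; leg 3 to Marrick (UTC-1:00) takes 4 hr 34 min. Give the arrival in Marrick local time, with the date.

Convert departure to UTC: 09:40 − 5:30 = 04:10 UTC on Dec 3.
Add 3 hours and 15 minutes leg 1 → 07:25 UTC.
Add 2 hours 50 minutes layover in Edinburgh → 10:15 UTC.
Add 14 hours 22 minutes leg 2 → 00:37 UTC (Dec 4).
Add 2 hours and 25 minutes layover in Brisbane → 03:02 UTC.
Add 4 hours 34 minutes leg 3 → 07:36 UTC.
Marrick is UTC−1:00, so local arrival = 07:36 − 1:00 = 06:36 on Dec 4.

06:36 on Dec 4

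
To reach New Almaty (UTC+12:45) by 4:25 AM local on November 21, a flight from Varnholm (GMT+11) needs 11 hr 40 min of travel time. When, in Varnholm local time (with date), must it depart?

3:00 PM on Nov 20

Target arrival in UTC: 4:25 AM − 12:45 = 3:40 PM on Nov 20.
Subtract 11 hours and 40 minutes → departure 4:00 AM UTC on Nov 20.
Varnholm is UTC+11:00: 4:00 AM + 11:00 = 3:00 PM on Nov 20.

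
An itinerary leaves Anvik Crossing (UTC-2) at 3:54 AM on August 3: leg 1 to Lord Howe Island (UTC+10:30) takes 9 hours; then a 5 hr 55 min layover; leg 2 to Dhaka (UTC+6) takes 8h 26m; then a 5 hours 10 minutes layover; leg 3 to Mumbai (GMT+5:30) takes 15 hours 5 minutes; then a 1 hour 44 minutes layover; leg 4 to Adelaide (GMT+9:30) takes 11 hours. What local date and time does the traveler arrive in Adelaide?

11:44 PM on August 5

Convert departure to UTC: 3:54 AM + 2:00 = 5:54 AM UTC on Aug 3.
Add 9 hours leg 1 → 2:54 PM UTC.
Add 5 hours 55 minutes layover in Lord Howe Island → 8:49 PM UTC.
Add 8 hours and 26 minutes leg 2 → 5:15 AM UTC (Aug 4).
Add 5 hours and 10 minutes layover in Dhaka → 10:25 AM UTC.
Add 15 hours and 5 minutes leg 3 → 1:30 AM UTC (Aug 5).
Add 1 hour 44 minutes layover in Mumbai → 3:14 AM UTC.
Add 11 hours leg 4 → 2:14 PM UTC.
Adelaide is UTC+9:30, so local arrival = 2:14 PM + 9:30 = 11:44 PM on Aug 5.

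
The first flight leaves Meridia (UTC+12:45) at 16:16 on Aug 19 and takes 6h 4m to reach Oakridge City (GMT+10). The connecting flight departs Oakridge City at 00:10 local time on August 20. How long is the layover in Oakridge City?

4 hours 35 minutes

Convert departure to UTC: 16:16 − 12:45 = 03:31 UTC on Aug 19.
Add 6 hours and 4 minutes flight time → 09:35 UTC.
Oakridge City is UTC+10:00, so local arrival = 09:35 + 10:00 = 19:35 on Aug 19.
Layover = 00:10 − 19:35 (+1 day) = 4 hours 35 minutes.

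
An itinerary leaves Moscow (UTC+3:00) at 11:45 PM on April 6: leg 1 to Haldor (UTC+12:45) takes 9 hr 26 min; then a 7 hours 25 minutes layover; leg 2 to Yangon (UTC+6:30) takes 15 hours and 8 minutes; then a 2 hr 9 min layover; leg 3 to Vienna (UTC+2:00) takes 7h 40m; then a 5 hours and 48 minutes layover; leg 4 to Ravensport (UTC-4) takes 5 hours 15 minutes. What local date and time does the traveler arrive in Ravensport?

9:36 PM on Apr 8

Convert departure to UTC: 11:45 PM − 3:00 = 8:45 PM UTC on Apr 6.
Add 9 hours 26 minutes leg 1 → 6:11 AM UTC (Apr 7).
Add 7 hours 25 minutes layover in Haldor → 1:36 PM UTC.
Add 15 hours 8 minutes leg 2 → 4:44 AM UTC (Apr 8).
Add 2 hours 9 minutes layover in Yangon → 6:53 AM UTC.
Add 7 hours 40 minutes leg 3 → 2:33 PM UTC.
Add 5 hours 48 minutes layover in Vienna → 8:21 PM UTC.
Add 5 hours 15 minutes leg 4 → 1:36 AM UTC (Apr 9).
Ravensport is UTC−4:00, so local arrival = 1:36 AM − 4:00 = 9:36 PM on Apr 8.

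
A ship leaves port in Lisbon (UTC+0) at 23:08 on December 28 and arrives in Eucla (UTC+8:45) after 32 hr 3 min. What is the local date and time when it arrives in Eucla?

15:56 on Dec 30

Lisbon is at UTC+0, so departure is already 23:08 UTC on Dec 28.
Add 32 hours 3 minutes travel time → 07:11 UTC (Dec 30).
Eucla is UTC+8:45, so local arrival = 07:11 + 8:45 = 15:56 on Dec 30.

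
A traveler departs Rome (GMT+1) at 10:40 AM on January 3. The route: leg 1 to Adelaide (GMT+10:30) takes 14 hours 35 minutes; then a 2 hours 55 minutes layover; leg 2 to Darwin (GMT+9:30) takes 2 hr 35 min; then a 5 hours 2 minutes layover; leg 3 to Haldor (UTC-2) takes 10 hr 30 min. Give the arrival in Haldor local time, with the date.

Convert departure to UTC: 10:40 AM − 1:00 = 9:40 AM UTC on Jan 3.
Add 14 hours and 35 minutes leg 1 → 12:15 AM UTC (Jan 4).
Add 2 hours 55 minutes layover in Adelaide → 3:10 AM UTC.
Add 2 hours 35 minutes leg 2 → 5:45 AM UTC.
Add 5 hours and 2 minutes layover in Darwin → 10:47 AM UTC.
Add 10 hours and 30 minutes leg 3 → 9:17 PM UTC.
Haldor is UTC−2:00, so local arrival = 9:17 PM − 2:00 = 7:17 PM on Jan 4.

7:17 PM on January 4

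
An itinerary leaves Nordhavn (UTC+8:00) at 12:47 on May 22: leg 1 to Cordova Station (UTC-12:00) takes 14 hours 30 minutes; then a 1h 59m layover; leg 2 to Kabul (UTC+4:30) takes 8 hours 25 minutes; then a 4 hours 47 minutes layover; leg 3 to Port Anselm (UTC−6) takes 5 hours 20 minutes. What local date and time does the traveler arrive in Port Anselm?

09:48 on May 23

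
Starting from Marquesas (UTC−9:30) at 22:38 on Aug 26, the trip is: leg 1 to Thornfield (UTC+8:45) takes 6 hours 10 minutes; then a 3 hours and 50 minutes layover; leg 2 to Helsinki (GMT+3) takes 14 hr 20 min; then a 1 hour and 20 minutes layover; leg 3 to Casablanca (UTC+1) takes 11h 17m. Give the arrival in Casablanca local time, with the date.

22:05 on August 28

Convert departure to UTC: 22:38 + 9:30 = 08:08 UTC on Aug 27.
Add 6 hours and 10 minutes leg 1 → 14:18 UTC.
Add 3 hours 50 minutes layover in Thornfield → 18:08 UTC.
Add 14 hours and 20 minutes leg 2 → 08:28 UTC (Aug 28).
Add 1 hour 20 minutes layover in Helsinki → 09:48 UTC.
Add 11 hours and 17 minutes leg 3 → 21:05 UTC.
Casablanca is UTC+1:00, so local arrival = 21:05 + 1:00 = 22:05 on Aug 28.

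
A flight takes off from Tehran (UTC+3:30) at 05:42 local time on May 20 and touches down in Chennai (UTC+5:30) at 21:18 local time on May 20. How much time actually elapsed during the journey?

13 hours 36 minutes

Chennai is 2:00 ahead of Tehran.
Clock-face elapsed time (ignoring zones) is 15 hours 36 minutes.
Actual elapsed = 15 hours 36 minutes − 2:00 = 13 hours 36 minutes.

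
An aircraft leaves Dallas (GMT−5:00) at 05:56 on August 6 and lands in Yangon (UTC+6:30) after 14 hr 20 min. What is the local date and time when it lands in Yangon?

Convert departure to UTC: 05:56 + 5:00 = 10:56 UTC on Aug 6.
Add 14 hours and 20 minutes travel time → 01:16 UTC (Aug 7).
Yangon is UTC+6:30, so local arrival = 01:16 + 6:30 = 07:46 on Aug 7.

07:46 on Aug 7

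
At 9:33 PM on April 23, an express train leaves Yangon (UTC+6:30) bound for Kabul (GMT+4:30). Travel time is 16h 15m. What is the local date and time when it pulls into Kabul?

11:48 AM on Apr 24

Convert departure to UTC: 9:33 PM − 6:30 = 3:03 PM UTC on Apr 23.
Add 16 hours 15 minutes travel time → 7:18 AM UTC (Apr 24).
Kabul is UTC+4:30, so local arrival = 7:18 AM + 4:30 = 11:48 AM on Apr 24.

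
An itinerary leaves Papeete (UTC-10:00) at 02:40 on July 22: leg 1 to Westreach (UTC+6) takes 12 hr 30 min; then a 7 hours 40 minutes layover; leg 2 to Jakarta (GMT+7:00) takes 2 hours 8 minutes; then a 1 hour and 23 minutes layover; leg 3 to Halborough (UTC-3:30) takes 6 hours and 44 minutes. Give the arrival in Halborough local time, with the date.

Convert departure to UTC: 02:40 + 10:00 = 12:40 UTC on Jul 22.
Add 12 hours and 30 minutes leg 1 → 01:10 UTC (Jul 23).
Add 7 hours and 40 minutes layover in Westreach → 08:50 UTC.
Add 2 hours 8 minutes leg 2 → 10:58 UTC.
Add 1 hour and 23 minutes layover in Jakarta → 12:21 UTC.
Add 6 hours and 44 minutes leg 3 → 19:05 UTC.
Halborough is UTC−3:30, so local arrival = 19:05 − 3:30 = 15:35 on Jul 23.

15:35 on July 23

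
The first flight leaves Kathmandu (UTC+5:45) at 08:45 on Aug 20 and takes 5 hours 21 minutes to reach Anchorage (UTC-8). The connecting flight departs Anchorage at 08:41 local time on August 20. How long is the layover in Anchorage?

Convert departure to UTC: 08:45 − 5:45 = 03:00 UTC on Aug 20.
Add 5 hours 21 minutes flight time → 08:21 UTC.
Anchorage is UTC−8:00, so local arrival = 08:21 − 8:00 = 00:21 on Aug 20.
Layover = 08:41 − 00:21 = 8 hours 20 minutes.

8 hours 20 minutes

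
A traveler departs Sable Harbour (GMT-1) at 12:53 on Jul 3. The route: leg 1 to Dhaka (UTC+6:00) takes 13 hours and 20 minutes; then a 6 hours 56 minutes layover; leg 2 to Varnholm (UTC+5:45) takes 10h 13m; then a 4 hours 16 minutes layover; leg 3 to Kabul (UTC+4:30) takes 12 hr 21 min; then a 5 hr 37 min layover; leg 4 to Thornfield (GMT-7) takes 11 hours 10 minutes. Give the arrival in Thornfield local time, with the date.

22:46 on July 5

Convert departure to UTC: 12:53 + 1:00 = 13:53 UTC on Jul 3.
Add 13 hours and 20 minutes leg 1 → 03:13 UTC (Jul 4).
Add 6 hours 56 minutes layover in Dhaka → 10:09 UTC.
Add 10 hours 13 minutes leg 2 → 20:22 UTC.
Add 4 hours and 16 minutes layover in Varnholm → 00:38 UTC (Jul 5).
Add 12 hours and 21 minutes leg 3 → 12:59 UTC.
Add 5 hours 37 minutes layover in Kabul → 18:36 UTC.
Add 11 hours 10 minutes leg 4 → 05:46 UTC (Jul 6).
Thornfield is UTC−7:00, so local arrival = 05:46 − 7:00 = 22:46 on Jul 5.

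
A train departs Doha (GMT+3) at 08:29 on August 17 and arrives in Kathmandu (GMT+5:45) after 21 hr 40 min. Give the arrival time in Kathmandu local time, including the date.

08:54 on Aug 18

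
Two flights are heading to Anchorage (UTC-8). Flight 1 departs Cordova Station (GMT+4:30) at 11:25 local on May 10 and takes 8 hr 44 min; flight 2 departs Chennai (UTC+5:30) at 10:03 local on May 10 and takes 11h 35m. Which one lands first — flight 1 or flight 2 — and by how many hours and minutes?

Flight 1 in UTC: 11:25 − 4:30 = 06:55 on May 10.
+8 hours 44 minutes → arrive 15:39 UTC on May 10.
Flight 2 in UTC: 10:03 − 5:30 = 04:33 on May 10.
+11 hours and 35 minutes → arrive 16:08 UTC on May 10.
Flight 1 lands earlier by 29 minutes.

the first, by 29 minutes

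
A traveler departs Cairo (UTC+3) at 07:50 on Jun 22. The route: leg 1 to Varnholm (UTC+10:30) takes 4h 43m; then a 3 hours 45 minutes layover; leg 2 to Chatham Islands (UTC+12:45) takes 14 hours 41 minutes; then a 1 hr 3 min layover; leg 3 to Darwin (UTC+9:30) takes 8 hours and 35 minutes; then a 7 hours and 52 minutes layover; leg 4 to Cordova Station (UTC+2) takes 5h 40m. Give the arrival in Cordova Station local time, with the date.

05:09 on Jun 24

Convert departure to UTC: 07:50 − 3:00 = 04:50 UTC on Jun 22.
Add 4 hours 43 minutes leg 1 → 09:33 UTC.
Add 3 hours 45 minutes layover in Varnholm → 13:18 UTC.
Add 14 hours and 41 minutes leg 2 → 03:59 UTC (Jun 23).
Add 1 hour 3 minutes layover in Chatham Islands → 05:02 UTC.
Add 8 hours and 35 minutes leg 3 → 13:37 UTC.
Add 7 hours and 52 minutes layover in Darwin → 21:29 UTC.
Add 5 hours and 40 minutes leg 4 → 03:09 UTC (Jun 24).
Cordova Station is UTC+2:00, so local arrival = 03:09 + 2:00 = 05:09 on Jun 24.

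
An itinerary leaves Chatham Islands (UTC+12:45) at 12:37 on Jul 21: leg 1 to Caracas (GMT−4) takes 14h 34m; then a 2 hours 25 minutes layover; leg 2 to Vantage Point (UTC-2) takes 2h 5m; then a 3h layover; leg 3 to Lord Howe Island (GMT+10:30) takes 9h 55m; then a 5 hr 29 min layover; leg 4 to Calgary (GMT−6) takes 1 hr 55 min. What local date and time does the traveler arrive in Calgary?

Convert departure to UTC: 12:37 − 12:45 = 23:52 UTC on Jul 20.
Add 14 hours 34 minutes leg 1 → 14:26 UTC (Jul 21).
Add 2 hours and 25 minutes layover in Caracas → 16:51 UTC.
Add 2 hours 5 minutes leg 2 → 18:56 UTC.
Add 3 hours layover in Vantage Point → 21:56 UTC.
Add 9 hours 55 minutes leg 3 → 07:51 UTC (Jul 22).
Add 5 hours and 29 minutes layover in Lord Howe Island → 13:20 UTC.
Add 1 hour and 55 minutes leg 4 → 15:15 UTC.
Calgary is UTC−6:00, so local arrival = 15:15 − 6:00 = 09:15 on Jul 22.

09:15 on Jul 22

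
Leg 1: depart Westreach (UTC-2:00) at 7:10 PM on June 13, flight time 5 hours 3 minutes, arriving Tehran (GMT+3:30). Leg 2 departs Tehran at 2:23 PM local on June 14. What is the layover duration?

Convert departure to UTC: 7:10 PM + 2:00 = 9:10 PM UTC on Jun 13.
Add 5 hours 3 minutes flight time → 2:13 AM UTC (Jun 14).
Tehran is UTC+3:30, so local arrival = 2:13 AM + 3:30 = 5:43 AM on Jun 14.
Layover = 2:23 PM − 5:43 AM = 8 hours 40 minutes.

8 hours 40 minutes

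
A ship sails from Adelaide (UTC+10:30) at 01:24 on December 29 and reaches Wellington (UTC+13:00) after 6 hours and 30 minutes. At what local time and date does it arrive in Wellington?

Wellington is 2:30 ahead of Adelaide.
After 6 hours and 30 minutes it is 07:54 in Adelaide.
Shift by the zone difference: 07:54 + 2:30 = 10:24 on Dec 29 in Wellington.

10:24 on Dec 29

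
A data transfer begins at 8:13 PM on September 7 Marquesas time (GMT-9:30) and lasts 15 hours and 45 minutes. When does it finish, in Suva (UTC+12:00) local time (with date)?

9:28 AM on September 9

Suva is 21:30 ahead of Marquesas.
After 15 hours 45 minutes it is 11:58 AM (Sep 8) in Marquesas.
Shift by the zone difference: 11:58 AM + 21:30 = 9:28 AM on Sep 9 in Suva.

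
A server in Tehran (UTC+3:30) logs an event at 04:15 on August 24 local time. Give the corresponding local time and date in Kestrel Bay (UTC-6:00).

Kestrel Bay is 9:30 behind Tehran.
Shift by the zone difference: 04:15 − 9:30 = 18:45 on Aug 23 in Kestrel Bay.

18:45 on August 23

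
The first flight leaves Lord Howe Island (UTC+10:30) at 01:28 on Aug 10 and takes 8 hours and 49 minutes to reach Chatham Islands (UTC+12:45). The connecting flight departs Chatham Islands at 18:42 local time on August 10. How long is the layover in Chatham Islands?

6 hours 10 minutes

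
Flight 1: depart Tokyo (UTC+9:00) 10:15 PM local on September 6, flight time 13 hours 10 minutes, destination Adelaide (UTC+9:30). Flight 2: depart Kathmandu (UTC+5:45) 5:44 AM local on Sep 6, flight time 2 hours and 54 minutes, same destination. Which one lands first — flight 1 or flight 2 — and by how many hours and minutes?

the second, by 23 hours 32 minutes

Flight 1 in UTC: 10:15 PM − 9:00 = 1:15 PM on Sep 6.
+13 hours 10 minutes → arrive 2:25 AM UTC on Sep 7.
Flight 2 in UTC: 5:44 AM − 5:45 = 11:59 PM on Sep 5.
+2 hours and 54 minutes → arrive 2:53 AM UTC on Sep 6.
Flight 2 lands earlier by 23 hours 32 minutes.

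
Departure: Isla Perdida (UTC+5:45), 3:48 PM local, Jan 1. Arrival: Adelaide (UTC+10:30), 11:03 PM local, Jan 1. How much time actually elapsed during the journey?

Departure in UTC: 3:48 PM − 5:45 = 10:03 AM on Jan 1.
Arrival in UTC: 11:03 PM − 10:30 = 12:33 PM on Jan 1.
Elapsed = 12:33 PM − 10:03 AM = 2 hours 30 minutes.

2 hours 30 minutes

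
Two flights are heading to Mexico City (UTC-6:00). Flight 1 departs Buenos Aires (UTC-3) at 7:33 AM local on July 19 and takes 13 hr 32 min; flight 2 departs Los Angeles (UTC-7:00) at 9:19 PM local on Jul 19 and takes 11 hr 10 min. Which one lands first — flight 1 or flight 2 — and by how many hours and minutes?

the first, by 15 hours 24 minutes

Flight 1 in UTC: 7:33 AM + 3:00 = 10:33 AM on Jul 19.
+13 hours 32 minutes → arrive 12:05 AM UTC on Jul 20.
Flight 2 in UTC: 9:19 PM + 7:00 = 4:19 AM on Jul 20.
+11 hours and 10 minutes → arrive 3:29 PM UTC on Jul 20.
Flight 1 lands earlier by 15 hours 24 minutes.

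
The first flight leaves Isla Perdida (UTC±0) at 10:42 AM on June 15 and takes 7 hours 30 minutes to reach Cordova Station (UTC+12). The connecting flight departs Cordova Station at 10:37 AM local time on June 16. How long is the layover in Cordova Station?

4 hours 25 minutes

Isla Perdida is at UTC+0, so departure is already 10:42 AM UTC on Jun 15.
Add 7 hours 30 minutes flight time → 6:12 PM UTC.
Cordova Station is UTC+12:00, so local arrival = 6:12 PM + 12:00 = 6:12 AM on Jun 16.
Layover = 10:37 AM − 6:12 AM = 4 hours 25 minutes.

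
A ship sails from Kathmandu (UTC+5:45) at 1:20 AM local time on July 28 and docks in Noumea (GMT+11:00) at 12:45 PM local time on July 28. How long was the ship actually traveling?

6 hours 10 minutes

Departure in UTC: 1:20 AM − 5:45 = 7:35 PM on Jul 27.
Arrival in UTC: 12:45 PM − 11:00 = 1:45 AM on Jul 28.
Elapsed = 1:45 AM − 7:35 PM (+1 day) = 6 hours 10 minutes.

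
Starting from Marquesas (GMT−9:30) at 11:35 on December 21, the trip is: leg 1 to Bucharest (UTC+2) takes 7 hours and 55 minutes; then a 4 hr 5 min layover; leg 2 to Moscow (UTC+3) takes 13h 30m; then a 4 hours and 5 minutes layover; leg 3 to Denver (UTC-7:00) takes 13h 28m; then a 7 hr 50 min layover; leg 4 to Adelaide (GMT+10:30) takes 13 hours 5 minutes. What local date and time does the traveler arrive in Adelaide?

23:33 on December 24

Convert departure to UTC: 11:35 + 9:30 = 21:05 UTC on Dec 21.
Add 7 hours 55 minutes leg 1 → 05:00 UTC (Dec 22).
Add 4 hours 5 minutes layover in Bucharest → 09:05 UTC.
Add 13 hours and 30 minutes leg 2 → 22:35 UTC.
Add 4 hours 5 minutes layover in Moscow → 02:40 UTC (Dec 23).
Add 13 hours and 28 minutes leg 3 → 16:08 UTC.
Add 7 hours 50 minutes layover in Denver → 23:58 UTC.
Add 13 hours 5 minutes leg 4 → 13:03 UTC (Dec 24).
Adelaide is UTC+10:30, so local arrival = 13:03 + 10:30 = 23:33 on Dec 24.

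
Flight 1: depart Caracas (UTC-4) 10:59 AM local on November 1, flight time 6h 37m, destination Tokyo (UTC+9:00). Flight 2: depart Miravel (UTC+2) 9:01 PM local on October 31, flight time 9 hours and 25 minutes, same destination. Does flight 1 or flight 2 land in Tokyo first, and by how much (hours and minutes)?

the second, by 17 hours 10 minutes

Flight 1 in UTC: 10:59 AM + 4:00 = 2:59 PM on Nov 1.
+6 hours and 37 minutes → arrive 9:36 PM UTC on Nov 1.
Flight 2 in UTC: 9:01 PM − 2:00 = 7:01 PM on Oct 31.
+9 hours and 25 minutes → arrive 4:26 AM UTC on Nov 1.
Flight 2 lands earlier by 17 hours 10 minutes.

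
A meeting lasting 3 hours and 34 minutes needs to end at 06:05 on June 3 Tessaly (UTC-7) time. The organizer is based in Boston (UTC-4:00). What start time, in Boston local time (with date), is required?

Target end time in UTC: 06:05 + 7:00 = 13:05 on Jun 3.
Subtract 3 hours 34 minutes → start 09:31 UTC on Jun 3.
Boston is UTC−4:00: 09:31 − 4:00 = 05:31 on Jun 3.

05:31 on Jun 3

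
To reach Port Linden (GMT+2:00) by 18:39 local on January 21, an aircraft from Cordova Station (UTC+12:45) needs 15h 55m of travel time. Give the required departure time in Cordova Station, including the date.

13:29 on January 21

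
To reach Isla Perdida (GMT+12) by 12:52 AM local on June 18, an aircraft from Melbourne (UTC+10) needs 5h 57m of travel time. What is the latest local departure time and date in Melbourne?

Target arrival in UTC: 12:52 AM − 12:00 = 12:52 PM on Jun 17.
Subtract 5 hours 57 minutes → departure 6:55 AM UTC on Jun 17.
Melbourne is UTC+10:00: 6:55 AM + 10:00 = 4:55 PM on Jun 17.

4:55 PM on Jun 17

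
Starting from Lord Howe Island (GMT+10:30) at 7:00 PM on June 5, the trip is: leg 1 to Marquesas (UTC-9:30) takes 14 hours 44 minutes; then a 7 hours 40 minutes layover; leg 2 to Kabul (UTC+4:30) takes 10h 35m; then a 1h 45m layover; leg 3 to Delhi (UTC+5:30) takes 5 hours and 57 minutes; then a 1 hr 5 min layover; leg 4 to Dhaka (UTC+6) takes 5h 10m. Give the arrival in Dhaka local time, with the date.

Convert departure to UTC: 7:00 PM − 10:30 = 8:30 AM UTC on Jun 5.
Add 14 hours and 44 minutes leg 1 → 11:14 PM UTC.
Add 7 hours and 40 minutes layover in Marquesas → 6:54 AM UTC (Jun 6).
Add 10 hours 35 minutes leg 2 → 5:29 PM UTC.
Add 1 hour and 45 minutes layover in Kabul → 7:14 PM UTC.
Add 5 hours 57 minutes leg 3 → 1:11 AM UTC (Jun 7).
Add 1 hour 5 minutes layover in Delhi → 2:16 AM UTC.
Add 5 hours 10 minutes leg 4 → 7:26 AM UTC.
Dhaka is UTC+6:00, so local arrival = 7:26 AM + 6:00 = 1:26 PM on Jun 7.

1:26 PM on June 7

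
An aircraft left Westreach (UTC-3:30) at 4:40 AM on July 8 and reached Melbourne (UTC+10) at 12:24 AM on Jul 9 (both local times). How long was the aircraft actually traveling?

Departure in UTC: 4:40 AM + 3:30 = 8:10 AM on Jul 8.
Arrival in UTC: 12:24 AM − 10:00 = 2:24 PM on Jul 8.
Elapsed = 2:24 PM − 8:10 AM = 6 hours 14 minutes.

6 hours 14 minutes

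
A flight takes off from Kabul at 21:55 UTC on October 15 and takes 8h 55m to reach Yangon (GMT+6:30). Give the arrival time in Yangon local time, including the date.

13:20 on October 16

Departure is given in UTC: 21:55 on Oct 15.
Add 8 hours 55 minutes → 06:50 UTC (Oct 16).
Yangon is UTC+6:30: 06:50 + 6:30 = 13:20 on Oct 16.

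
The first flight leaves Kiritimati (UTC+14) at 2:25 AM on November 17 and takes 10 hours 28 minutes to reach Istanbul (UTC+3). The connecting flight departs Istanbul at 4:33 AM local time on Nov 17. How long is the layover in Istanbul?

Convert departure to UTC: 2:25 AM − 14:00 = 12:25 PM UTC on Nov 16.
Add 10 hours and 28 minutes flight time → 10:53 PM UTC.
Istanbul is UTC+3:00, so local arrival = 10:53 PM + 3:00 = 1:53 AM on Nov 17.
Layover = 4:33 AM − 1:53 AM = 2 hours 40 minutes.

2 hours 40 minutes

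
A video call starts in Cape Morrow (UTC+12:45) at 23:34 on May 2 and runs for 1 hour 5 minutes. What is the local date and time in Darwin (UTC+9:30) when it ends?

Convert start to UTC: 23:34 − 12:45 = 10:49 UTC on May 2.
Add 1 hour and 5 minutes duration → 11:54 UTC.
Darwin is UTC+9:30, so local end time = 11:54 + 9:30 = 21:24 on May 2.

21:24 on May 2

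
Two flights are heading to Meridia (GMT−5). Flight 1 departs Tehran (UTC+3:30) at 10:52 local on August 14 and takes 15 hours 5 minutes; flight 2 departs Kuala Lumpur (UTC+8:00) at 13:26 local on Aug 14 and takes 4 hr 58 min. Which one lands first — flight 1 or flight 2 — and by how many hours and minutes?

the second, by 12 hours 3 minutes

Flight 1 in UTC: 10:52 − 3:30 = 07:22 on Aug 14.
+15 hours 5 minutes → arrive 22:27 UTC on Aug 14.
Flight 2 in UTC: 13:26 − 8:00 = 05:26 on Aug 14.
+4 hours and 58 minutes → arrive 10:24 UTC on Aug 14.
Flight 2 lands earlier by 12 hours 3 minutes.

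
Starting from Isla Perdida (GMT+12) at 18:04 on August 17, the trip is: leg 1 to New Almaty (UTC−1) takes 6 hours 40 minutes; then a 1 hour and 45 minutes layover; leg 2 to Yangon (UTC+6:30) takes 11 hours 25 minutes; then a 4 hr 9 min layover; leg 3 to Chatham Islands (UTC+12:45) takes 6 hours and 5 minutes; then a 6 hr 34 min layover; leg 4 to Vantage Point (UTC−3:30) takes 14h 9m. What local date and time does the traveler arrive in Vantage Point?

05:21 on Aug 19

Convert departure to UTC: 18:04 − 12:00 = 06:04 UTC on Aug 17.
Add 6 hours and 40 minutes leg 1 → 12:44 UTC.
Add 1 hour and 45 minutes layover in New Almaty → 14:29 UTC.
Add 11 hours 25 minutes leg 2 → 01:54 UTC (Aug 18).
Add 4 hours 9 minutes layover in Yangon → 06:03 UTC.
Add 6 hours and 5 minutes leg 3 → 12:08 UTC.
Add 6 hours and 34 minutes layover in Chatham Islands → 18:42 UTC.
Add 14 hours and 9 minutes leg 4 → 08:51 UTC (Aug 19).
Vantage Point is UTC−3:30, so local arrival = 08:51 − 3:30 = 05:21 on Aug 19.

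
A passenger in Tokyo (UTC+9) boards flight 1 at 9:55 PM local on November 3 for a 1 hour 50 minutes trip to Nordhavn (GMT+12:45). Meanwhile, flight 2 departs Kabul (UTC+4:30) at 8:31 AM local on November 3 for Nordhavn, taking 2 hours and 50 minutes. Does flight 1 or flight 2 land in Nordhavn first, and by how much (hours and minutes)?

the second, by 7 hours 54 minutes

Flight 1 in UTC: 9:55 PM − 9:00 = 12:55 PM on Nov 3.
+1 hour and 50 minutes → arrive 2:45 PM UTC on Nov 3.
Flight 2 in UTC: 8:31 AM − 4:30 = 4:01 AM on Nov 3.
+2 hours and 50 minutes → arrive 6:51 AM UTC on Nov 3.
Flight 2 lands earlier by 7 hours 54 minutes.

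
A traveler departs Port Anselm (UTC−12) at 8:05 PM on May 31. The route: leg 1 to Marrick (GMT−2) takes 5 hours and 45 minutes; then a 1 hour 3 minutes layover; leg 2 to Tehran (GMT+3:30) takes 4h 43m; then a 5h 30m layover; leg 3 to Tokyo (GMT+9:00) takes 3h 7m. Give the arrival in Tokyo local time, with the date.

1:13 PM on Jun 2

Convert departure to UTC: 8:05 PM + 12:00 = 8:05 AM UTC on Jun 1.
Add 5 hours 45 minutes leg 1 → 1:50 PM UTC.
Add 1 hour 3 minutes layover in Marrick → 2:53 PM UTC.
Add 4 hours and 43 minutes leg 2 → 7:36 PM UTC.
Add 5 hours 30 minutes layover in Tehran → 1:06 AM UTC (Jun 2).
Add 3 hours and 7 minutes leg 3 → 4:13 AM UTC.
Tokyo is UTC+9:00, so local arrival = 4:13 AM + 9:00 = 1:13 PM on Jun 2.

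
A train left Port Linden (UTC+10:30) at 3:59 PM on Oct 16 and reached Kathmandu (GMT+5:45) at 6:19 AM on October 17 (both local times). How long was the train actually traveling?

Departure in UTC: 3:59 PM − 10:30 = 5:29 AM on Oct 16.
Arrival in UTC: 6:19 AM − 5:45 = 12:34 AM on Oct 17.
Elapsed = 12:34 AM − 5:29 AM (+1 day) = 19 hours 5 minutes.

19 hours 5 minutes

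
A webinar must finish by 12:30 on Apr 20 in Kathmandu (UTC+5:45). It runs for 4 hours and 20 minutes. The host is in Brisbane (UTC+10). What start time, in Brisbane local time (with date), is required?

Target end time in UTC: 12:30 − 5:45 = 06:45 on Apr 20.
Subtract 4 hours and 20 minutes → start 02:25 UTC on Apr 20.
Brisbane is UTC+10:00: 02:25 + 10:00 = 12:25 on Apr 20.

12:25 on Apr 20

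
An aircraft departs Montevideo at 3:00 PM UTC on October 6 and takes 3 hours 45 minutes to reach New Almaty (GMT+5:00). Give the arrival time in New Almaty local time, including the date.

Departure is given in UTC: 3:00 PM on Oct 6.
Add 3 hours and 45 minutes → 6:45 PM UTC.
New Almaty is UTC+5:00: 6:45 PM + 5:00 = 11:45 PM on Oct 6.

11:45 PM on October 6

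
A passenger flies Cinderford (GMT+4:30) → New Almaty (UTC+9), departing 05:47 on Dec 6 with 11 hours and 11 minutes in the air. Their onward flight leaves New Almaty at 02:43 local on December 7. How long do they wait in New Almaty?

5 hours 15 minutes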